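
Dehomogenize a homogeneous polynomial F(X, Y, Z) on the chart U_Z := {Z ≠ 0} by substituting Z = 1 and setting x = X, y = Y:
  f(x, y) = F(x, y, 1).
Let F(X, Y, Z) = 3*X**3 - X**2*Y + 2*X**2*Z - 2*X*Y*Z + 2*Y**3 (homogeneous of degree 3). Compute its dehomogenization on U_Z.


f(x, y) = 3*x**3 - x**2*y + 2*x**2 - 2*x*y + 2*y**3

On U_Z we set Z = 1. Each monomial c·X^i·Y^j·Z^k in F becomes c·x^i·y^j·1^k = c·x^i·y^j.
Substituting Z = 1: F(X, Y, 1) = 3*x**3 - x**2*y + 2*x**2 - 2*x*y + 2*y**3.
Note: deg(f) ≤ deg(F) = 3; strict inequality happens when F is divisible by Z (lost terms).


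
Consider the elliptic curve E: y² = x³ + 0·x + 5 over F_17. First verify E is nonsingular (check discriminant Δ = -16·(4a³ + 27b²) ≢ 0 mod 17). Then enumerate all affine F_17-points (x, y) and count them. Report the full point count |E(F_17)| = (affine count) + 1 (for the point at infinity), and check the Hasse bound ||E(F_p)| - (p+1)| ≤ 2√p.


Affine points = {(2, 8), (2, 9), (3, 7), (3, 10), (4, 1), (4, 16), (6, 0), (7, 5), (7, 12), (10, 6), (10, 11), (12, 4), (12, 13), (13, 3), (13, 14), (16, 2), (16, 15)}; affine count = 17; |E(F_17)| = 18.

Discriminant check: Δ ∝ 4a³ + 27b² = 4·0³ + 27·5² = 4·0 + 27·25 ≡ 12 (mod 17). Nonzero ⇒ E is nonsingular.
For each x ∈ F_17, compute rhs = x³ + 0·x + 5 mod 17, then count y ∈ F_17 with y² ≡ rhs.
  x = 0: rhs = 5, matching y values: none (0 points).
  x = 1: rhs = 6, matching y values: none (0 points).
  x = 2: rhs = 13, matching y values: 8, 9 (2 points).
  x = 3: rhs = 15, matching y values: 7, 10 (2 points).
  x = 4: rhs = 1, matching y values: 1, 16 (2 points).
  x = 5: rhs = 11, matching y values: none (0 points).
  x = 6: rhs = 0, matching y values: 0 (1 points).
  x = 7: rhs = 8, matching y values: 5, 12 (2 points).
  x = 8: rhs = 7, matching y values: none (0 points).
  x = 9: rhs = 3, matching y values: none (0 points).
  x = 10: rhs = 2, matching y values: 6, 11 (2 points).
  x = 11: rhs = 10, matching y values: none (0 points).
  x = 12: rhs = 16, matching y values: 4, 13 (2 points).
  x = 13: rhs = 9, matching y values: 3, 14 (2 points).
  x = 14: rhs = 12, matching y values: none (0 points).
  x = 15: rhs = 14, matching y values: none (0 points).
  x = 16: rhs = 4, matching y values: 2, 15 (2 points).
Total affine count: 17.
Full point count |E(F_17)| = 17 + 1 = 18.
Hasse bound: |18 − (17+1)| = |0| = 0 ≤ 2√17 ≈ 8.2462 ✓.


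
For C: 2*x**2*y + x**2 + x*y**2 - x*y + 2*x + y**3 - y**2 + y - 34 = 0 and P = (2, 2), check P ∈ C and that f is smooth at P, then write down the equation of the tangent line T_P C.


Tangent line at P: 24*x + 23*y - 94 = 0.

Step 1: f(2, 2) = 0, so P lies on C.
Step 2: partial derivatives
  f_x(x, y) = 4*x*y + 2*x + y**2 - y + 2, f_y(x, y) = 2*x**2 + 2*x*y - x + 3*y**2 - 2*y + 1.
  f_x(P) = 24, f_y(P) = 23 (gradient nonzero, so P is smooth).
Step 3: tangent line at P: 24·(x − 2) + 23·(y − 2) = 0.
Expanding: 24*x + 23*y - 94 = 0.


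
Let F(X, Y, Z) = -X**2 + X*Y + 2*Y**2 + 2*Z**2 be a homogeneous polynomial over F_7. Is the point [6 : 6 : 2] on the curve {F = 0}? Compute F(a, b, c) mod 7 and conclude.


F(6,6,2) ≡ 3 (mod 7); P is NOT on the curve.

Evaluate F(6, 6, 2) term-by-term (mod 7).
  -X**2 ↦ -1·36·1·1 = -36
  X*Y ↦ 1·6·6·1 = 36
  2*Y**2 ↦ 2·1·36·1 = 72
  2*Z**2 ↦ 2·1·1·4 = 8
Sum: F(6, 6, 2) = (-36) + (36) + (72) + (8) = 80.
Reducing mod 7: 80 ≡ 3 (mod 7).
Since F(a, b, c) ≡ 3 ≠ 0 (mod 7), P does NOT lie on the curve.


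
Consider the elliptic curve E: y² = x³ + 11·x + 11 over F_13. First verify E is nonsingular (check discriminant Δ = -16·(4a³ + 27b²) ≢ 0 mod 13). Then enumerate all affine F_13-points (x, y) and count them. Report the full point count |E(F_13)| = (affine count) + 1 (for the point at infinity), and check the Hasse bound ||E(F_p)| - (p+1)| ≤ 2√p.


Affine points = {(1, 6), (1, 7), (5, 3), (5, 10), (8, 0), (10, 4), (10, 9), (12, 5), (12, 8)}; affine count = 9; |E(F_13)| = 10.

Discriminant check: Δ ∝ 4a³ + 27b² = 4·11³ + 27·11² = 4·1331 + 27·121 ≡ 11 (mod 13). Nonzero ⇒ E is nonsingular.
For each x ∈ F_13, compute rhs = x³ + 11·x + 11 mod 13, then count y ∈ F_13 with y² ≡ rhs.
  x = 0: rhs = 11, matching y values: none (0 points).
  x = 1: rhs = 10, matching y values: 6, 7 (2 points).
  x = 2: rhs = 2, matching y values: none (0 points).
  x = 3: rhs = 6, matching y values: none (0 points).
  x = 4: rhs = 2, matching y values: none (0 points).
  x = 5: rhs = 9, matching y values: 3, 10 (2 points).
  x = 6: rhs = 7, matching y values: none (0 points).
  x = 7: rhs = 2, matching y values: none (0 points).
  x = 8: rhs = 0, matching y values: 0 (1 points).
  x = 9: rhs = 7, matching y values: none (0 points).
  x = 10: rhs = 3, matching y values: 4, 9 (2 points).
  x = 11: rhs = 7, matching y values: none (0 points).
  x = 12: rhs = 12, matching y values: 5, 8 (2 points).
Total affine count: 9.
Full point count |E(F_13)| = 9 + 1 = 10.
Hasse bound: |10 − (13+1)| = |-4| = 4 ≤ 2√13 ≈ 7.2111 ✓.


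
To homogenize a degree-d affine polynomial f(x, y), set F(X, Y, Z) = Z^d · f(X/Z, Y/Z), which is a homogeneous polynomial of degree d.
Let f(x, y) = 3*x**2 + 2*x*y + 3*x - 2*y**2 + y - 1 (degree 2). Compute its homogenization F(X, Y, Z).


F(X, Y, Z) = 3*X**2 + 2*X*Y + 3*X*Z - 2*Y**2 + Y*Z - Z**2

deg(f) = 2.
Substitute x = X/Z, y = Y/Z into f, then multiply by Z^2.
  monomial 3·x^2·y^0 ↦ 3·X^2·Y^0·Z^0.
  monomial 2·x^1·y^1 ↦ 2·X^1·Y^1·Z^0.
  monomial 3·x^1·y^0 ↦ 3·X^1·Y^0·Z^1.
  monomial -2·x^0·y^2 ↦ -2·X^0·Y^2·Z^0.
  monomial 1·x^0·y^1 ↦ 1·X^0·Y^1·Z^1.
  monomial -1·x^0·y^0 ↦ -1·X^0·Y^0·Z^2.
Collecting: F(X, Y, Z) = 3*X**2 + 2*X*Y + 3*X*Z - 2*Y**2 + Y*Z - Z**2.


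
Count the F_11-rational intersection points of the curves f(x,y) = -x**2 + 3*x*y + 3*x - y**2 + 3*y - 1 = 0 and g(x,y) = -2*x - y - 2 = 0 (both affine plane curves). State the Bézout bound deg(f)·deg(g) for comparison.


Common zeros: {(0, 9)}; count = 1; Bézout bound = 2.

deg(f) = 2, deg(g) = 1, so Bézout bound = 2.
Scan x ∈ F_11. For each x, list the y ∈ F_11 with f(x, y) ≡ 0 and those with g(x, y) ≡ 0 (mod 11); the common zeros in that column are the intersection.
  x = 0: f ≡ 0 at y ∈ {5, 9}; g ≡ 0 at y ∈ {9}; common: {9}.
  x = 1: f ≡ 0 at y ∈ ∅; g ≡ 0 at y ∈ {7}; common: ∅.
  x = 2: f ≡ 0 at y ∈ ∅; g ≡ 0 at y ∈ {5}; common: ∅.
  x = 3: f ≡ 0 at y ∈ ∅; g ≡ 0 at y ∈ {3}; common: ∅.
  x = 4: f ≡ 0 at y ∈ ∅; g ≡ 0 at y ∈ {1}; common: ∅.
  x = 5: f ≡ 0 at y ∈ {0, 7}; g ≡ 0 at y ∈ {10}; common: ∅.
  x = 6: f ≡ 0 at y ∈ ∅; g ≡ 0 at y ∈ {8}; common: ∅.
  x = 7: f ≡ 0 at y ∈ {5, 8}; g ≡ 0 at y ∈ {6}; common: ∅.
  x = 8: f ≡ 0 at y ∈ {7, 9}; g ≡ 0 at y ∈ {4}; common: ∅.
  x = 9: f ≡ 0 at y ∈ {0, 8}; g ≡ 0 at y ∈ {2}; common: ∅.
  x = 10: f ≡ 0 at y ∈ ∅; g ≡ 0 at y ∈ {0}; common: ∅.
Collecting: common zeros = {(0, 9)}, so the count is 1.
Comparison with the Bézout bound: 1 ≤ 2 = deg(f)·deg(g), as expected for curves with no common component (the affine F_11-count falls short of the bound because intersections may lie at infinity, over extension fields, or carry multiplicity).


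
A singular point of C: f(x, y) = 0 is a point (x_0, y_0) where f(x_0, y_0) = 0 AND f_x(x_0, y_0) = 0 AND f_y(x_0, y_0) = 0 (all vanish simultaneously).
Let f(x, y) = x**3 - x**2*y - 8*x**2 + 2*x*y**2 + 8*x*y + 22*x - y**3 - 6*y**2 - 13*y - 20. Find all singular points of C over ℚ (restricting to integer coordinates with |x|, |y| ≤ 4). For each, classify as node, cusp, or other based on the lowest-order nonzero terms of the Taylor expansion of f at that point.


Singular points: {(2, -1)}; classification: node.

Compute partial derivatives:
  f_x = 3*x**2 - 2*x*y - 16*x + 2*y**2 + 8*y + 22.
  f_y = -x**2 + 4*x*y + 8*x - 3*y**2 - 12*y - 13.
Scan x_0 ∈ {−4, ..., 4}. For each x_0, f_y(x_0, y) is a polynomial in y; find its integer roots y ∈ {−4, ..., 4}, then test f_x and f at those candidates.
  x = -4: f_y(-4, y) = -3*y**2 - 28*y - 61; no integer root y with |y| ≤ 4.
  x = -3: f_y(-3, y) = -3*y**2 - 24*y - 46; no integer root y with |y| ≤ 4.
  x = -2: f_y(-2, y) = -3*y**2 - 20*y - 33; vanishes at y ∈ {-3}. (-2, -3): f_x = 48 ≠ 0.
  x = -1: f_y(-1, y) = -3*y**2 - 16*y - 22; no integer root y with |y| ≤ 4.
  x = 0: f_y(0, y) = -3*y**2 - 12*y - 13; no integer root y with |y| ≤ 4.
  x = 1: f_y(1, y) = -3*y**2 - 8*y - 6; no integer root y with |y| ≤ 4.
  x = 2: f_y(2, y) = -3*y**2 - 4*y - 1; vanishes at y ∈ {-1}. (2, -1): f_x = 0, f = 0 — SINGULAR.
  x = 3: f_y(3, y) = 2 - 3*y**2; no integer root y with |y| ≤ 4.
  x = 4: f_y(4, y) = -3*y**2 + 4*y + 3; no integer root y with |y| ≤ 4.
Only singular point on the grid: (2, -1).
Classify: substitute x = 2 + u, y = -1 + v and expand: f = u**3 - u**2*v - u**2 + 2*u*v**2 - v**3 + v**2.
No constant or linear terms (consistent with a singular point). Quadratic part: -u**2 + v**2. Cubic part: u**3 - u**2*v + 2*u*v**2 - v**3.
The quadratic part v**2 - u**2 = (v − u)(v + u) splits into two distinct linear factors, so there are two distinct tangent lines y − -1 = ±(x − 2) — this is a node (ordinary double point).
Classification: node.


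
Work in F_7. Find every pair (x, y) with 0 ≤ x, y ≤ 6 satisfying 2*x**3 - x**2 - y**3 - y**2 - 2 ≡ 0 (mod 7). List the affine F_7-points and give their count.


Affine F_7-points: {(0, 2), (2, 4), (2, 5), (3, 3), (4, 2), (6, 1)}; count = 6.

For each of the 49 pairs (x, y) ∈ F_7², evaluate f(x, y) mod 7. Record the zeros.
  x = 0: [0↦5, 1↦3, 2↦0, 3↦4, 4↦2, 5↦2, 6↦5]  zeros at y ∈ {2}
  x = 1: [0↦6, 1↦4, 2↦1, 3↦5, 4↦3, 5↦3, 6↦6]  zeros at y ∈ ∅
  x = 2: [0↦3, 1↦1, 2↦5, 3↦2, 4↦0, 5↦0, 6↦3]  zeros at y ∈ {4, 5}
  x = 3: [0↦1, 1↦6, 2↦3, 3↦0, 4↦5, 5↦5, 6↦1]  zeros at y ∈ {3}
  x = 4: [0↦5, 1↦3, 2↦0, 3↦4, 4↦2, 5↦2, 6↦5]  zeros at y ∈ {2}
  x = 5: [0↦6, 1↦4, 2↦1, 3↦5, 4↦3, 5↦3, 6↦6]  zeros at y ∈ ∅
  x = 6: [0↦2, 1↦0, 2↦4, 3↦1, 4↦6, 5↦6, 6↦2]  zeros at y ∈ {1}
Collecting zeros: affine points = {(0, 2), (2, 4), (2, 5), (3, 3), (4, 2), (6, 1)}.
Total count |C(F_7)_aff| = 6.


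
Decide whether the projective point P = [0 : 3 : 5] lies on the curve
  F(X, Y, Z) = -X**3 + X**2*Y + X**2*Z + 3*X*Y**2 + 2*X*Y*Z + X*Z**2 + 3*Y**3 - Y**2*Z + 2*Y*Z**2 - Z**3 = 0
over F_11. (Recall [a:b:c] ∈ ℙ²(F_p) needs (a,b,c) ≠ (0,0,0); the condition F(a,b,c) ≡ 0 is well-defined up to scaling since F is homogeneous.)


F(0,3,5) ≡ 6 (mod 11); P is NOT on the curve.

Evaluate F(0, 3, 5) term-by-term (mod 11).
  -X**3 ↦ -1·0·1·1 = 0
  X**2*Y ↦ 1·0·3·1 = 0
  X**2*Z ↦ 1·0·1·5 = 0
  3*X*Y**2 ↦ 3·0·9·1 = 0
  2*X*Y*Z ↦ 2·0·3·5 = 0
  X*Z**2 ↦ 1·0·1·25 = 0
  3*Y**3 ↦ 3·1·27·1 = 81
  -Y**2*Z ↦ -1·1·9·5 = -45
  2*Y*Z**2 ↦ 2·1·3·25 = 150
  -Z**3 ↦ -1·1·1·125 = -125
Sum: F(0, 3, 5) = (0) + (0) + (0) + (0) + (0) + (0) + (81) + (-45) + (150) + (-125) = 61.
Reducing mod 11: 61 ≡ 6 (mod 11).
Since F(a, b, c) ≡ 6 ≠ 0 (mod 11), P does NOT lie on the curve.


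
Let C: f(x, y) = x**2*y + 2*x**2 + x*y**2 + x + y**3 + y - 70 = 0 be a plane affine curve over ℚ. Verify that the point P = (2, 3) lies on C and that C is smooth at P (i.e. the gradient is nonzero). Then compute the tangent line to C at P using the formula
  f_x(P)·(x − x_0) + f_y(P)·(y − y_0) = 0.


Tangent line at P: 30*x + 44*y - 192 = 0.

Step 1: f(2, 3) = 0, so P lies on C.
Step 2: partial derivatives
  f_x(x, y) = 2*x*y + 4*x + y**2 + 1, f_y(x, y) = x**2 + 2*x*y + 3*y**2 + 1.
  f_x(P) = 30, f_y(P) = 44 (gradient nonzero, so P is smooth).
Step 3: tangent line at P: 30·(x − 2) + 44·(y − 3) = 0.
Expanding: 30*x + 44*y - 192 = 0.


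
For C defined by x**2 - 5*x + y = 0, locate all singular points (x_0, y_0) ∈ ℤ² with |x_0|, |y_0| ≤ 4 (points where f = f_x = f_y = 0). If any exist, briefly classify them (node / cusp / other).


No singular points in the scanned grid; C is smooth there.

Compute partial derivatives:
  f_x = 2*x - 5.
  f_y = 1.
f_y = 1 is a nonzero constant, so f_y never vanishes: no point (x, y) can satisfy f = f_x = f_y = 0. In particular no (x, y) ∈ {−4, ..., 4}² is singular; the curve is smooth.


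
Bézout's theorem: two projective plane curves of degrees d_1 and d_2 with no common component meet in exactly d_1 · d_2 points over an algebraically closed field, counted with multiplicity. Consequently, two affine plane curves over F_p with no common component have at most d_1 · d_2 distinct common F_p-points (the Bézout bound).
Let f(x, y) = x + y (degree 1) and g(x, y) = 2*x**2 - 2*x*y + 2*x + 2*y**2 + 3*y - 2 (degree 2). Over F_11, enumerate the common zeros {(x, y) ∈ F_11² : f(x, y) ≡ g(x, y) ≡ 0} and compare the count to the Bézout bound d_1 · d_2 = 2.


Common zeros: {(5, 6), (8, 3)}; count = 2; Bézout bound = 2.

deg(f) = 1, deg(g) = 2, so Bézout bound = 2.
Scan x ∈ F_11. For each x, list the y ∈ F_11 with f(x, y) ≡ 0 and those with g(x, y) ≡ 0 (mod 11); the common zeros in that column are the intersection.
  x = 0: f ≡ 0 at y ∈ {0}; g ≡ 0 at y ∈ {6, 9}; common: ∅.
  x = 1: f ≡ 0 at y ∈ {10}; g ≡ 0 at y ∈ ∅; common: ∅.
  x = 2: f ≡ 0 at y ∈ {9}; g ≡ 0 at y ∈ {1, 5}; common: ∅.
  x = 3: f ≡ 0 at y ∈ {8}; g ≡ 0 at y ∈ {0, 7}; common: ∅.
  x = 4: f ≡ 0 at y ∈ {7}; g ≡ 0 at y ∈ ∅; common: ∅.
  x = 5: f ≡ 0 at y ∈ {6}; g ≡ 0 at y ∈ {3, 6}; common: {6}.
  x = 6: f ≡ 0 at y ∈ {5}; g ≡ 0 at y ∈ ∅; common: ∅.
  x = 7: f ≡ 0 at y ∈ {4}; g ≡ 0 at y ∈ {0}; common: ∅.
  x = 8: f ≡ 0 at y ∈ {3}; g ≡ 0 at y ∈ {3, 9}; common: {3}.
  x = 9: f ≡ 0 at y ∈ {2}; g ≡ 0 at y ∈ {1}; common: ∅.
  x = 10: f ≡ 0 at y ∈ {1}; g ≡ 0 at y ∈ ∅; common: ∅.
Collecting: common zeros = {(5, 6), (8, 3)}, so the count is 2.
Comparison with the Bézout bound: 2 ≤ 2 = deg(f)·deg(g), as expected for curves with no common component (the bound is attained).


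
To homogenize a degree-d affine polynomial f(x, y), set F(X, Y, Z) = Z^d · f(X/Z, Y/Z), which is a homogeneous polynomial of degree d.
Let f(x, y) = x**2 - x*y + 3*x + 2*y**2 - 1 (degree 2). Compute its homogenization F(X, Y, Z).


F(X, Y, Z) = X**2 - X*Y + 3*X*Z + 2*Y**2 - Z**2

deg(f) = 2.
Substitute x = X/Z, y = Y/Z into f, then multiply by Z^2.
  monomial 1·x^2·y^0 ↦ 1·X^2·Y^0·Z^0.
  monomial -1·x^1·y^1 ↦ -1·X^1·Y^1·Z^0.
  monomial 3·x^1·y^0 ↦ 3·X^1·Y^0·Z^1.
  monomial 2·x^0·y^2 ↦ 2·X^0·Y^2·Z^0.
  monomial -1·x^0·y^0 ↦ -1·X^0·Y^0·Z^2.
Collecting: F(X, Y, Z) = X**2 - X*Y + 3*X*Z + 2*Y**2 - Z**2.


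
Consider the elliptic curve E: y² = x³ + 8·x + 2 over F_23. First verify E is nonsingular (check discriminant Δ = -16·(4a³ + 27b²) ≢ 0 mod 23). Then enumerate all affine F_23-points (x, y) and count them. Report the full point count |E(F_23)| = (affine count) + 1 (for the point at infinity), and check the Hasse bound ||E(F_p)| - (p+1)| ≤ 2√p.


Affine points = {(0, 5), (0, 18), (2, 7), (2, 16), (4, 11), (4, 12), (5, 11), (5, 12), (6, 6), (6, 17), (8, 7), (8, 16), (10, 1), (10, 22), (11, 8), (11, 15), (12, 3), (12, 20), (13, 7), (13, 16), (14, 11), (14, 12), (15, 1), (15, 22), (21, 1), (21, 22), (22, 4), (22, 19)}; affine count = 28; |E(F_23)| = 29.

Discriminant check: Δ ∝ 4a³ + 27b² = 4·8³ + 27·2² = 4·512 + 27·4 ≡ 17 (mod 23). Nonzero ⇒ E is nonsingular.
For each x ∈ F_23, compute rhs = x³ + 8·x + 2 mod 23, then count y ∈ F_23 with y² ≡ rhs.
  x = 0: rhs = 2, matching y values: 5, 18 (2 points).
  x = 1: rhs = 11, matching y values: none (0 points).
  x = 2: rhs = 3, matching y values: 7, 16 (2 points).
  x = 3: rhs = 7, matching y values: none (0 points).
  x = 4: rhs = 6, matching y values: 11, 12 (2 points).
  x = 5: rhs = 6, matching y values: 11, 12 (2 points).
  x = 6: rhs = 13, matching y values: 6, 17 (2 points).
  x = 7: rhs = 10, matching y values: none (0 points).
  x = 8: rhs = 3, matching y values: 7, 16 (2 points).
  x = 9: rhs = 21, matching y values: none (0 points).
  x = 10: rhs = 1, matching y values: 1, 22 (2 points).
  x = 11: rhs = 18, matching y values: 8, 15 (2 points).
  x = 12: rhs = 9, matching y values: 3, 20 (2 points).
  x = 13: rhs = 3, matching y values: 7, 16 (2 points).
  x = 14: rhs = 6, matching y values: 11, 12 (2 points).
  x = 15: rhs = 1, matching y values: 1, 22 (2 points).
  x = 16: rhs = 17, matching y values: none (0 points).
  x = 17: rhs = 14, matching y values: none (0 points).
  x = 18: rhs = 21, matching y values: none (0 points).
  x = 19: rhs = 21, matching y values: none (0 points).
  x = 20: rhs = 20, matching y values: none (0 points).
  x = 21: rhs = 1, matching y values: 1, 22 (2 points).
  x = 22: rhs = 16, matching y values: 4, 19 (2 points).
Total affine count: 28.
Full point count |E(F_23)| = 28 + 1 = 29.
Hasse bound: |29 − (23+1)| = |5| = 5 ≤ 2√23 ≈ 9.5917 ✓.


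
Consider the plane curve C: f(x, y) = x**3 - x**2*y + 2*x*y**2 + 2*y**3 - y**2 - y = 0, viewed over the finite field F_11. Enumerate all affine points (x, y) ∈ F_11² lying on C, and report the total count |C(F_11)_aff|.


Affine F_11-points: {(0, 0), (0, 1), (0, 5), (2, 5), (3, 5), (4, 9), (5, 1), (7, 1), (8, 3), (9, 2)}; count = 10.

For each of the 121 pairs (x, y) ∈ F_11², evaluate f(x, y) mod 11. Record the zeros.
  x = 0: [0↦0, 1↦0, 2↦10, 3↦9, 4↦9, 5↦0, 6↦5, 7↦3, 8↦6, 9↦4, 10↦9]  zeros at y ∈ {0, 1, 5}
  x = 1: [0↦1, 1↦2, 2↦6, 3↦3, 4↦5, 5↦2, 6↦6, 7↦7, 8↦6, 9↦4, 10↦2]  zeros at y ∈ ∅
  x = 2: [0↦8, 1↦8, 2↦4, 3↦8, 4↦10, 5↦0, 6↦1, 7↦3, 8↦7, 9↦3, 10↦3]  zeros at y ∈ {5}
  x = 3: [0↦5, 1↦2, 2↦10, 3↦8, 4↦8, 5↦0, 6↦7, 7↦8, 8↦4, 9↦7, 10↦7]  zeros at y ∈ {5}
  x = 4: [0↦9, 1↦1, 2↦8, 3↦9, 4↦5, 5↦8, 6↦8, 7↦6, 8↦3, 9↦0, 10↦9]  zeros at y ∈ {9}
  x = 5: [0↦4, 1↦0, 2↦4, 3↦6, 4↦7, 5↦8, 6↦10, 7↦3, 8↦10, 9↦10, 10↦4]  zeros at y ∈ {1}
  x = 6: [0↦7, 1↦5, 2↦4, 3↦5, 4↦9, 5↦6, 6↦8, 7↦5, 8↦9, 9↦10, 10↦9]  zeros at y ∈ ∅
  x = 7: [0↦2, 1↦0, 2↦3, 3↦1, 4↦6, 5↦8, 6↦8, 7↦7, 8↦6, 9↦6, 10↦8]  zeros at y ∈ {1}
  x = 8: [0↦6, 1↦2, 2↦7, 3↦0, 4↦4, 5↦9, 6↦5, 7↦4, 8↦7, 9↦4, 10↦7]  zeros at y ∈ {3}
  x = 9: [0↦3, 1↦6, 2↦0, 3↦8, 4↦9, 5↦4, 6↦5, 7↦2, 8↦7, 9↦10, 10↦1]  zeros at y ∈ {2}
  x = 10: [0↦10, 1↦7, 2↦10, 3↦9, 4↦5, 5↦10, 6↦3, 7↦7, 8↦1, 9↦8, 10↦7]  zeros at y ∈ ∅
Collecting zeros: affine points = {(0, 0), (0, 1), (0, 5), (2, 5), (3, 5), (4, 9), (5, 1), (7, 1), (8, 3), (9, 2)}.
Total count |C(F_11)_aff| = 10.


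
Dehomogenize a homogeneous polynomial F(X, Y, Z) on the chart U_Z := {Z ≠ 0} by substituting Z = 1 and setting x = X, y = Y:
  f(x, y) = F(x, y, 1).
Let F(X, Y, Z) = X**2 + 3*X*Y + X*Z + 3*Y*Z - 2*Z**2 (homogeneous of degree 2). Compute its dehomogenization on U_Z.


f(x, y) = x**2 + 3*x*y + x + 3*y - 2

On U_Z we set Z = 1. Each monomial c·X^i·Y^j·Z^k in F becomes c·x^i·y^j·1^k = c·x^i·y^j.
Substituting Z = 1: F(X, Y, 1) = x**2 + 3*x*y + x + 3*y - 2.
Note: deg(f) ≤ deg(F) = 2; strict inequality happens when F is divisible by Z (lost terms).


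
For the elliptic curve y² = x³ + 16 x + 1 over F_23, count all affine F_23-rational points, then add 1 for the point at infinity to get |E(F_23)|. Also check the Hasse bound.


Affine points = {(0, 1), (0, 22), (1, 8), (1, 15), (2, 8), (2, 15), (9, 0), (11, 6), (11, 17), (12, 9), (12, 14), (14, 5), (14, 18), (16, 11), (16, 12), (18, 7), (18, 16), (20, 8), (20, 15)}; affine count = 19; |E(F_23)| = 20.

Discriminant check: Δ ∝ 4a³ + 27b² = 4·16³ + 27·1² = 4·4096 + 27·1 ≡ 12 (mod 23). Nonzero ⇒ E is nonsingular.
For each x ∈ F_23, compute rhs = x³ + 16·x + 1 mod 23, then count y ∈ F_23 with y² ≡ rhs.
  x = 0: rhs = 1, matching y values: 1, 22 (2 points).
  x = 1: rhs = 18, matching y values: 8, 15 (2 points).
  x = 2: rhs = 18, matching y values: 8, 15 (2 points).
  x = 3: rhs = 7, matching y values: none (0 points).
  x = 4: rhs = 14, matching y values: none (0 points).
  x = 5: rhs = 22, matching y values: none (0 points).
  x = 6: rhs = 14, matching y values: none (0 points).
  x = 7: rhs = 19, matching y values: none (0 points).
  x = 8: rhs = 20, matching y values: none (0 points).
  x = 9: rhs = 0, matching y values: 0 (1 points).
  x = 10: rhs = 11, matching y values: none (0 points).
  x = 11: rhs = 13, matching y values: 6, 17 (2 points).
  x = 12: rhs = 12, matching y values: 9, 14 (2 points).
  x = 13: rhs = 14, matching y values: none (0 points).
  x = 14: rhs = 2, matching y values: 5, 18 (2 points).
  x = 15: rhs = 5, matching y values: none (0 points).
  x = 16: rhs = 6, matching y values: 11, 12 (2 points).
  x = 17: rhs = 11, matching y values: none (0 points).
  x = 18: rhs = 3, matching y values: 7, 16 (2 points).
  x = 19: rhs = 11, matching y values: none (0 points).
  x = 20: rhs = 18, matching y values: 8, 15 (2 points).
  x = 21: rhs = 7, matching y values: none (0 points).
  x = 22: rhs = 7, matching y values: none (0 points).
Total affine count: 19.
Full point count |E(F_23)| = 19 + 1 = 20.
Hasse bound: |20 − (23+1)| = |-4| = 4 ≤ 2√23 ≈ 9.5917 ✓.


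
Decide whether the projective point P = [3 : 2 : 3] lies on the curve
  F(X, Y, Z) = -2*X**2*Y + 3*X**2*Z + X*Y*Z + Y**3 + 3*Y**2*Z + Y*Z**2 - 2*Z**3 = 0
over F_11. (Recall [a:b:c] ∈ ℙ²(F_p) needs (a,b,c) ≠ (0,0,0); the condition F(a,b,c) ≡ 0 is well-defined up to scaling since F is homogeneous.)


F(3,2,3) ≡ 5 (mod 11); P is NOT on the curve.

Evaluate F(3, 2, 3) term-by-term (mod 11).
  -2*X**2*Y ↦ -2·9·2·1 = -36
  3*X**2*Z ↦ 3·9·1·3 = 81
  X*Y*Z ↦ 1·3·2·3 = 18
  Y**3 ↦ 1·1·8·1 = 8
  3*Y**2*Z ↦ 3·1·4·3 = 36
  Y*Z**2 ↦ 1·1·2·9 = 18
  -2*Z**3 ↦ -2·1·1·27 = -54
Sum: F(3, 2, 3) = (-36) + (81) + (18) + (8) + (36) + (18) + (-54) = 71.
Reducing mod 11: 71 ≡ 5 (mod 11).
Since F(a, b, c) ≡ 5 ≠ 0 (mod 11), P does NOT lie on the curve.


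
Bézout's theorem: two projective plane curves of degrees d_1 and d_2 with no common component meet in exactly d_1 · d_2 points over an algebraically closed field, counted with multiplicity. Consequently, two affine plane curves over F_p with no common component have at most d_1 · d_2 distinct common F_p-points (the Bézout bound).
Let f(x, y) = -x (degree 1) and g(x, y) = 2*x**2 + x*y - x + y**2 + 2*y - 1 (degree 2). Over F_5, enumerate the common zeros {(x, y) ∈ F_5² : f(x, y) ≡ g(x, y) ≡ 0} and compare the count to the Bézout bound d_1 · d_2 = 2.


Common zeros: ∅; count = 0; Bézout bound = 2.

deg(f) = 1, deg(g) = 2, so Bézout bound = 2.
Scan x ∈ F_5. For each x, list the y ∈ F_5 with f(x, y) ≡ 0 and those with g(x, y) ≡ 0 (mod 5); the common zeros in that column are the intersection.
  x = 0: f ≡ 0 at y ∈ {0, 1, 2, 3, 4}; g ≡ 0 at y ∈ ∅; common: ∅.
  x = 1: f ≡ 0 at y ∈ ∅; g ≡ 0 at y ∈ {0, 2}; common: ∅.
  x = 2: f ≡ 0 at y ∈ ∅; g ≡ 0 at y ∈ {0, 1}; common: ∅.
  x = 3: f ≡ 0 at y ∈ ∅; g ≡ 0 at y ∈ {1, 4}; common: ∅.
  x = 4: f ≡ 0 at y ∈ ∅; g ≡ 0 at y ∈ ∅; common: ∅.
Collecting: common zeros = ∅, so the count is 0.
Comparison with the Bézout bound: 0 ≤ 2 = deg(f)·deg(g), as expected for curves with no common component (the affine F_5-count falls short of the bound because intersections may lie at infinity, over extension fields, or carry multiplicity).


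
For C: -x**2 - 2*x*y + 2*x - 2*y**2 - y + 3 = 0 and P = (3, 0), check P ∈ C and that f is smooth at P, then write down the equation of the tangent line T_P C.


Tangent line at P: -4*x - 7*y + 12 = 0.

Step 1: f(3, 0) = 0, so P lies on C.
Step 2: partial derivatives
  f_x(x, y) = -2*x - 2*y + 2, f_y(x, y) = -2*x - 4*y - 1.
  f_x(P) = -4, f_y(P) = -7 (gradient nonzero, so P is smooth).
Step 3: tangent line at P: -4·(x − 3) + -7·(y − 0) = 0.
Expanding: -4*x - 7*y + 12 = 0.


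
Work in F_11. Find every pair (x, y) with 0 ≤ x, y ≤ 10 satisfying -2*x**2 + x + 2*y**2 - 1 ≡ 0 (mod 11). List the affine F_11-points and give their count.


Affine F_11-points: {(1, 1), (1, 10), (2, 3), (2, 8), (4, 3), (4, 8), (5, 1), (5, 10), (8, 0), (9, 0)}; count = 10.

For each of the 121 pairs (x, y) ∈ F_11², evaluate f(x, y) mod 11. Record the zeros.
  x = 0: [0↦10, 1↦1, 2↦7, 3↦6, 4↦9, 5↦5, 6↦5, 7↦9, 8↦6, 9↦7, 10↦1]  zeros at y ∈ ∅
  x = 1: [0↦9, 1↦0, 2↦6, 3↦5, 4↦8, 5↦4, 6↦4, 7↦8, 8↦5, 9↦6, 10↦0]  zeros at y ∈ {1, 10}
  x = 2: [0↦4, 1↦6, 2↦1, 3↦0, 4↦3, 5↦10, 6↦10, 7↦3, 8↦0, 9↦1, 10↦6]  zeros at y ∈ {3, 8}
  x = 3: [0↦6, 1↦8, 2↦3, 3↦2, 4↦5, 5↦1, 6↦1, 7↦5, 8↦2, 9↦3, 10↦8]  zeros at y ∈ ∅
  x = 4: [0↦4, 1↦6, 2↦1, 3↦0, 4↦3, 5↦10, 6↦10, 7↦3, 8↦0, 9↦1, 10↦6]  zeros at y ∈ {3, 8}
  x = 5: [0↦9, 1↦0, 2↦6, 3↦5, 4↦8, 5↦4, 6↦4, 7↦8, 8↦5, 9↦6, 10↦0]  zeros at y ∈ {1, 10}
  x = 6: [0↦10, 1↦1, 2↦7, 3↦6, 4↦9, 5↦5, 6↦5, 7↦9, 8↦6, 9↦7, 10↦1]  zeros at y ∈ ∅
  x = 7: [0↦7, 1↦9, 2↦4, 3↦3, 4↦6, 5↦2, 6↦2, 7↦6, 8↦3, 9↦4, 10↦9]  zeros at y ∈ ∅
  x = 8: [0↦0, 1↦2, 2↦8, 3↦7, 4↦10, 5↦6, 6↦6, 7↦10, 8↦7, 9↦8, 10↦2]  zeros at y ∈ {0}
  x = 9: [0↦0, 1↦2, 2↦8, 3↦7, 4↦10, 5↦6, 6↦6, 7↦10, 8↦7, 9↦8, 10↦2]  zeros at y ∈ {0}
  x = 10: [0↦7, 1↦9, 2↦4, 3↦3, 4↦6, 5↦2, 6↦2, 7↦6, 8↦3, 9↦4, 10↦9]  zeros at y ∈ ∅
Collecting zeros: affine points = {(1, 1), (1, 10), (2, 3), (2, 8), (4, 3), (4, 8), (5, 1), (5, 10), (8, 0), (9, 0)}.
Total count |C(F_11)_aff| = 10.


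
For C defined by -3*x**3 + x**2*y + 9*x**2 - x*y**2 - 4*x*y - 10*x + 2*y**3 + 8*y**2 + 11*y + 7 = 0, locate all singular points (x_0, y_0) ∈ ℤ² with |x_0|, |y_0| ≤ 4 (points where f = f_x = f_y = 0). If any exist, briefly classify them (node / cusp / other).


Singular points: {(1, -1)}; classification: node.

Compute partial derivatives:
  f_x = -9*x**2 + 2*x*y + 18*x - y**2 - 4*y - 10.
  f_y = x**2 - 2*x*y - 4*x + 6*y**2 + 16*y + 11.
Scan x_0 ∈ {−4, ..., 4}. For each x_0, f_y(x_0, y) is a polynomial in y; find its integer roots y ∈ {−4, ..., 4}, then test f_x and f at those candidates.
  x = -4: f_y(-4, y) = 6*y**2 + 24*y + 43; no integer root y with |y| ≤ 4.
  x = -3: f_y(-3, y) = 6*y**2 + 22*y + 32; no integer root y with |y| ≤ 4.
  x = -2: f_y(-2, y) = 6*y**2 + 20*y + 23; no integer root y with |y| ≤ 4.
  x = -1: f_y(-1, y) = 6*y**2 + 18*y + 16; no integer root y with |y| ≤ 4.
  x = 0: f_y(0, y) = 6*y**2 + 16*y + 11; no integer root y with |y| ≤ 4.
  x = 1: f_y(1, y) = 6*y**2 + 14*y + 8; vanishes at y ∈ {-1}. (1, -1): f_x = 0, f = 0 — SINGULAR.
  x = 2: f_y(2, y) = 6*y**2 + 12*y + 7; no integer root y with |y| ≤ 4.
  x = 3: f_y(3, y) = 6*y**2 + 10*y + 8; no integer root y with |y| ≤ 4.
  x = 4: f_y(4, y) = 6*y**2 + 8*y + 11; no integer root y with |y| ≤ 4.
Only singular point on the grid: (1, -1).
Classify: substitute x = 1 + u, y = -1 + v and expand: f = -3*u**3 + u**2*v - u**2 - u*v**2 + 2*v**3 + v**2.
No constant or linear terms (consistent with a singular point). Quadratic part: -u**2 + v**2. Cubic part: -3*u**3 + u**2*v - u*v**2 + 2*v**3.
The quadratic part v**2 - u**2 = (v − u)(v + u) splits into two distinct linear factors, so there are two distinct tangent lines y − -1 = ±(x − 1) — this is a node (ordinary double point).
Classification: node.


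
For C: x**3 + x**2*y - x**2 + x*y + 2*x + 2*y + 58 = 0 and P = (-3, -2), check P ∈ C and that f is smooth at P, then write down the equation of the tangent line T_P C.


Tangent line at P: 45*x + 8*y + 151 = 0.

Step 1: f(-3, -2) = 0, so P lies on C.
Step 2: partial derivatives
  f_x(x, y) = 3*x**2 + 2*x*y - 2*x + y + 2, f_y(x, y) = x**2 + x + 2.
  f_x(P) = 45, f_y(P) = 8 (gradient nonzero, so P is smooth).
Step 3: tangent line at P: 45·(x − -3) + 8·(y − -2) = 0.
Expanding: 45*x + 8*y + 151 = 0.


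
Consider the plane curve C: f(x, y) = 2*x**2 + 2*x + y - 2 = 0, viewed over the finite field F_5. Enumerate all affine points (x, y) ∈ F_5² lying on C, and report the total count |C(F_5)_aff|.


Affine F_5-points: {(0, 2), (1, 3), (2, 0), (3, 3), (4, 2)}; count = 5.

For each of the 25 pairs (x, y) ∈ F_5², evaluate f(x, y) mod 5. Record the zeros.
  x = 0: [0↦3, 1↦4, 2↦0, 3↦1, 4↦2]  zeros at y ∈ {2}
  x = 1: [0↦2, 1↦3, 2↦4, 3↦0, 4↦1]  zeros at y ∈ {3}
  x = 2: [0↦0, 1↦1, 2↦2, 3↦3, 4↦4]  zeros at y ∈ {0}
  x = 3: [0↦2, 1↦3, 2↦4, 3↦0, 4↦1]  zeros at y ∈ {3}
  x = 4: [0↦3, 1↦4, 2↦0, 3↦1, 4↦2]  zeros at y ∈ {2}
Collecting zeros: affine points = {(0, 2), (1, 3), (2, 0), (3, 3), (4, 2)}.
Total count |C(F_5)_aff| = 5.


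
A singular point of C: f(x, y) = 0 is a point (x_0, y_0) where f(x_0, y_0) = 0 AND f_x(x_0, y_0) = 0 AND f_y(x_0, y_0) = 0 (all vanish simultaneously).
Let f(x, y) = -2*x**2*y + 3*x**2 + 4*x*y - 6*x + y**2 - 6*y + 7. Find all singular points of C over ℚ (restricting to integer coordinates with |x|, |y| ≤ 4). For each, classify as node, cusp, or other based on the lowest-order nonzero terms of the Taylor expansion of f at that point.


Singular points: {(1, 2)}; classification: node.

Compute partial derivatives:
  f_x = -4*x*y + 6*x + 4*y - 6.
  f_y = -2*x**2 + 4*x + 2*y - 6.
Scan x_0 ∈ {−4, ..., 4}. For each x_0, f_y(x_0, y) is a polynomial in y; find its integer roots y ∈ {−4, ..., 4}, then test f_x and f at those candidates.
  x = -4: f_y(-4, y) = 2*y - 54; no integer root y with |y| ≤ 4.
  x = -3: f_y(-3, y) = 2*y - 36; no integer root y with |y| ≤ 4.
  x = -2: f_y(-2, y) = 2*y - 22; no integer root y with |y| ≤ 4.
  x = -1: f_y(-1, y) = 2*y - 12; no integer root y with |y| ≤ 4.
  x = 0: f_y(0, y) = 2*y - 6; vanishes at y ∈ {3}. (0, 3): f_x = 6 ≠ 0.
  x = 1: f_y(1, y) = 2*y - 4; vanishes at y ∈ {2}. (1, 2): f_x = 0, f = 0 — SINGULAR.
  x = 2: f_y(2, y) = 2*y - 6; vanishes at y ∈ {3}. (2, 3): f_x = -6 ≠ 0.
  x = 3: f_y(3, y) = 2*y - 12; no integer root y with |y| ≤ 4.
  x = 4: f_y(4, y) = 2*y - 22; no integer root y with |y| ≤ 4.
Only singular point on the grid: (1, 2).
Classify: substitute x = 1 + u, y = 2 + v and expand: f = -2*u**2*v - u**2 + v**2.
No constant or linear terms (consistent with a singular point). Quadratic part: -u**2 + v**2. Cubic part: -2*u**2*v.
The quadratic part v**2 - u**2 = (v − u)(v + u) splits into two distinct linear factors, so there are two distinct tangent lines y − 2 = ±(x − 1) — this is a node (ordinary double point).
Classification: node.


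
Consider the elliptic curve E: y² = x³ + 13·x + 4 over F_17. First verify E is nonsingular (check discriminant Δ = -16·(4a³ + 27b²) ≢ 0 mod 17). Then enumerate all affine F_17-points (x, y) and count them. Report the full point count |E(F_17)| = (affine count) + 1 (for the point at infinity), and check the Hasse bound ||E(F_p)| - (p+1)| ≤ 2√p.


Affine points = {(0, 2), (0, 15), (1, 1), (1, 16), (2, 2), (2, 15), (3, 6), (3, 11), (4, 1), (4, 16), (6, 3), (6, 14), (7, 8), (7, 9), (8, 5), (8, 12), (9, 0), (11, 4), (11, 13), (12, 1), (12, 16), (15, 2), (15, 15)}; affine count = 23; |E(F_17)| = 24.

Discriminant check: Δ ∝ 4a³ + 27b² = 4·13³ + 27·4² = 4·2197 + 27·16 ≡ 6 (mod 17). Nonzero ⇒ E is nonsingular.
For each x ∈ F_17, compute rhs = x³ + 13·x + 4 mod 17, then count y ∈ F_17 with y² ≡ rhs.
  x = 0: rhs = 4, matching y values: 2, 15 (2 points).
  x = 1: rhs = 1, matching y values: 1, 16 (2 points).
  x = 2: rhs = 4, matching y values: 2, 15 (2 points).
  x = 3: rhs = 2, matching y values: 6, 11 (2 points).
  x = 4: rhs = 1, matching y values: 1, 16 (2 points).
  x = 5: rhs = 7, matching y values: none (0 points).
  x = 6: rhs = 9, matching y values: 3, 14 (2 points).
  x = 7: rhs = 13, matching y values: 8, 9 (2 points).
  x = 8: rhs = 8, matching y values: 5, 12 (2 points).
  x = 9: rhs = 0, matching y values: 0 (1 points).
  x = 10: rhs = 12, matching y values: none (0 points).
  x = 11: rhs = 16, matching y values: 4, 13 (2 points).
  x = 12: rhs = 1, matching y values: 1, 16 (2 points).
  x = 13: rhs = 7, matching y values: none (0 points).
  x = 14: rhs = 6, matching y values: none (0 points).
  x = 15: rhs = 4, matching y values: 2, 15 (2 points).
  x = 16: rhs = 7, matching y values: none (0 points).
Total affine count: 23.
Full point count |E(F_17)| = 23 + 1 = 24.
Hasse bound: |24 − (17+1)| = |6| = 6 ≤ 2√17 ≈ 8.2462 ✓.


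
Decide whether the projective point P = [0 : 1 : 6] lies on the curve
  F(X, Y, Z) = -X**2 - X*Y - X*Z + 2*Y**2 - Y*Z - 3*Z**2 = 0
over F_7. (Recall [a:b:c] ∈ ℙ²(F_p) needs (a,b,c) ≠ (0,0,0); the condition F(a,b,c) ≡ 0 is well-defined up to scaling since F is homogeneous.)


F(0,1,6) ≡ 0 (mod 7); P is on the curve.

Evaluate F(0, 1, 6) term-by-term (mod 7).
  -X**2 ↦ -1·0·1·1 = 0
  -X*Y ↦ -1·0·1·1 = 0
  -X*Z ↦ -1·0·1·6 = 0
  2*Y**2 ↦ 2·1·1·1 = 2
  -Y*Z ↦ -1·1·1·6 = -6
  -3*Z**2 ↦ -3·1·1·36 = -108
Sum: F(0, 1, 6) = (0) + (0) + (0) + (2) + (-6) + (-108) = -112.
Reducing mod 7: -112 ≡ 0 (mod 7).
Since F(a, b, c) ≡ 0 (mod 7), P lies on the curve.


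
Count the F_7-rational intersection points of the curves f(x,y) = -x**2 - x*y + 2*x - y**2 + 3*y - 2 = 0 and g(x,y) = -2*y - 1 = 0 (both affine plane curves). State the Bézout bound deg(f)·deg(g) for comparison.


Common zeros: {(3, 3)}; count = 1; Bézout bound = 2.

deg(f) = 2, deg(g) = 1, so Bézout bound = 2.
Scan x ∈ F_7. For each x, list the y ∈ F_7 with f(x, y) ≡ 0 and those with g(x, y) ≡ 0 (mod 7); the common zeros in that column are the intersection.
  x = 0: f ≡ 0 at y ∈ {1, 2}; g ≡ 0 at y ∈ {3}; common: ∅.
  x = 1: f ≡ 0 at y ∈ {1}; g ≡ 0 at y ∈ {3}; common: ∅.
  x = 2: f ≡ 0 at y ∈ {4}; g ≡ 0 at y ∈ {3}; common: ∅.
  x = 3: f ≡ 0 at y ∈ {3, 4}; g ≡ 0 at y ∈ {3}; common: {3}.
  x = 4: f ≡ 0 at y ∈ ∅; g ≡ 0 at y ∈ {3}; common: ∅.
  x = 5: f ≡ 0 at y ∈ ∅; g ≡ 0 at y ∈ {3}; common: ∅.
  x = 6: f ≡ 0 at y ∈ ∅; g ≡ 0 at y ∈ {3}; common: ∅.
Collecting: common zeros = {(3, 3)}, so the count is 1.
Comparison with the Bézout bound: 1 ≤ 2 = deg(f)·deg(g), as expected for curves with no common component (the affine F_7-count falls short of the bound because intersections may lie at infinity, over extension fields, or carry multiplicity).


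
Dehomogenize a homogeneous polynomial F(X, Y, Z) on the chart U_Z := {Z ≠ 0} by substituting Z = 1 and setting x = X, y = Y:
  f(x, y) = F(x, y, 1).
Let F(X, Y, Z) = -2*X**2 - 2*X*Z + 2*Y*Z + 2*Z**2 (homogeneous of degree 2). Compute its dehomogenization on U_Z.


f(x, y) = -2*x**2 - 2*x + 2*y + 2

On U_Z we set Z = 1. Each monomial c·X^i·Y^j·Z^k in F becomes c·x^i·y^j·1^k = c·x^i·y^j.
Substituting Z = 1: F(X, Y, 1) = -2*x**2 - 2*x + 2*y + 2.
Note: deg(f) ≤ deg(F) = 2; strict inequality happens when F is divisible by Z (lost terms).


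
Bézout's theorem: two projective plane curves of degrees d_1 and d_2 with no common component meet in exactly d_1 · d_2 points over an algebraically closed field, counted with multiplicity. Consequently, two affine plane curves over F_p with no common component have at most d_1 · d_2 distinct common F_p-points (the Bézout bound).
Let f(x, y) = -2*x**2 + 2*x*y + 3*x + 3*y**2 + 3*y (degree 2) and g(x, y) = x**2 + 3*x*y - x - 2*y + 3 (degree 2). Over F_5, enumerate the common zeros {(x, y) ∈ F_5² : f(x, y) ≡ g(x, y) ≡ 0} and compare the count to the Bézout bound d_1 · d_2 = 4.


Common zeros: {(0, 4), (3, 3), (4, 0), (4, 3)}; count = 4; Bézout bound = 4.

deg(f) = 2, deg(g) = 2, so Bézout bound = 4.
Scan x ∈ F_5. For each x, list the y ∈ F_5 with f(x, y) ≡ 0 and those with g(x, y) ≡ 0 (mod 5); the common zeros in that column are the intersection.
  x = 0: f ≡ 0 at y ∈ {0, 4}; g ≡ 0 at y ∈ {4}; common: {4}.
  x = 1: f ≡ 0 at y ∈ ∅; g ≡ 0 at y ∈ {2}; common: ∅.
  x = 2: f ≡ 0 at y ∈ ∅; g ≡ 0 at y ∈ {0}; common: ∅.
  x = 3: f ≡ 0 at y ∈ {3, 4}; g ≡ 0 at y ∈ {3}; common: {3}.
  x = 4: f ≡ 0 at y ∈ {0, 3}; g ≡ 0 at y ∈ {0, 1, 2, 3, 4}; common: {0, 3}.
Collecting: common zeros = {(0, 4), (3, 3), (4, 0), (4, 3)}, so the count is 4.
Comparison with the Bézout bound: 4 ≤ 4 = deg(f)·deg(g), as expected for curves with no common component (the bound is attained).


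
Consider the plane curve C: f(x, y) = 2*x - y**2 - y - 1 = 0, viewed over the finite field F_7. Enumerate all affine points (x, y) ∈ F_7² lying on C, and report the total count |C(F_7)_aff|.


Affine F_7-points: {(0, 2), (0, 4), (3, 3), (4, 0), (4, 6), (5, 1), (5, 5)}; count = 7.

For each of the 49 pairs (x, y) ∈ F_7², evaluate f(x, y) mod 7. Record the zeros.
  x = 0: [0↦6, 1↦4, 2↦0, 3↦1, 4↦0, 5↦4, 6↦6]  zeros at y ∈ {2, 4}
  x = 1: [0↦1, 1↦6, 2↦2, 3↦3, 4↦2, 5↦6, 6↦1]  zeros at y ∈ ∅
  x = 2: [0↦3, 1↦1, 2↦4, 3↦5, 4↦4, 5↦1, 6↦3]  zeros at y ∈ ∅
  x = 3: [0↦5, 1↦3, 2↦6, 3↦0, 4↦6, 5↦3, 6↦5]  zeros at y ∈ {3}
  x = 4: [0↦0, 1↦5, 2↦1, 3↦2, 4↦1, 5↦5, 6↦0]  zeros at y ∈ {0, 6}
  x = 5: [0↦2, 1↦0, 2↦3, 3↦4, 4↦3, 5↦0, 6↦2]  zeros at y ∈ {1, 5}
  x = 6: [0↦4, 1↦2, 2↦5, 3↦6, 4↦5, 5↦2, 6↦4]  zeros at y ∈ ∅
Collecting zeros: affine points = {(0, 2), (0, 4), (3, 3), (4, 0), (4, 6), (5, 1), (5, 5)}.
Total count |C(F_7)_aff| = 7.


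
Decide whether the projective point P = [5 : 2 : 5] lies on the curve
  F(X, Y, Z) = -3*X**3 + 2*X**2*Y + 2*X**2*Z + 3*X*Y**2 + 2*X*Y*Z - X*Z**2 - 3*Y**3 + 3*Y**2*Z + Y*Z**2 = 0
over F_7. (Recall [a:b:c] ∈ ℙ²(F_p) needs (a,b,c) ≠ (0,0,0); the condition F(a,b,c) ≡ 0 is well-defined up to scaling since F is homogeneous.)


F(5,2,5) ≡ 5 (mod 7); P is NOT on the curve.

Evaluate F(5, 2, 5) term-by-term (mod 7).
  -3*X**3 ↦ -3·125·1·1 = -375
  2*X**2*Y ↦ 2·25·2·1 = 100
  2*X**2*Z ↦ 2·25·1·5 = 250
  3*X*Y**2 ↦ 3·5·4·1 = 60
  2*X*Y*Z ↦ 2·5·2·5 = 100
  -X*Z**2 ↦ -1·5·1·25 = -125
  -3*Y**3 ↦ -3·1·8·1 = -24
  3*Y**2*Z ↦ 3·1·4·5 = 60
  Y*Z**2 ↦ 1·1·2·25 = 50
Sum: F(5, 2, 5) = (-375) + (100) + (250) + (60) + (100) + (-125) + (-24) + (60) + (50) = 96.
Reducing mod 7: 96 ≡ 5 (mod 7).
Since F(a, b, c) ≡ 5 ≠ 0 (mod 7), P does NOT lie on the curve.


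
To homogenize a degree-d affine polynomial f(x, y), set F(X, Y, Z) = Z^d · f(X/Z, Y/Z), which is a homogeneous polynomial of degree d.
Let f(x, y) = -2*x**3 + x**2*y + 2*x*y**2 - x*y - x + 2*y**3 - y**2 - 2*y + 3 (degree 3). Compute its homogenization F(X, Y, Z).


F(X, Y, Z) = -2*X**3 + X**2*Y + 2*X*Y**2 - X*Y*Z - X*Z**2 + 2*Y**3 - Y**2*Z - 2*Y*Z**2 + 3*Z**3

deg(f) = 3.
Substitute x = X/Z, y = Y/Z into f, then multiply by Z^3.
  monomial -2·x^3·y^0 ↦ -2·X^3·Y^0·Z^0.
  monomial 1·x^2·y^1 ↦ 1·X^2·Y^1·Z^0.
  monomial 2·x^1·y^2 ↦ 2·X^1·Y^2·Z^0.
  monomial -1·x^1·y^1 ↦ -1·X^1·Y^1·Z^1.
  monomial -1·x^1·y^0 ↦ -1·X^1·Y^0·Z^2.
  monomial 2·x^0·y^3 ↦ 2·X^0·Y^3·Z^0.
  monomial -1·x^0·y^2 ↦ -1·X^0·Y^2·Z^1.
  monomial -2·x^0·y^1 ↦ -2·X^0·Y^1·Z^2.
  monomial 3·x^0·y^0 ↦ 3·X^0·Y^0·Z^3.
Collecting: F(X, Y, Z) = -2*X**3 + X**2*Y + 2*X*Y**2 - X*Y*Z - X*Z**2 + 2*Y**3 - Y**2*Z - 2*Y*Z**2 + 3*Z**3.


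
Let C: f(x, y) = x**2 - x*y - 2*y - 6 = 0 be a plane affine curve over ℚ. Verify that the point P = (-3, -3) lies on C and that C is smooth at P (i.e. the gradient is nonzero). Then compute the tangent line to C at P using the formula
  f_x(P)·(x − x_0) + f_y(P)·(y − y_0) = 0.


Tangent line at P: -3*x + y - 6 = 0.

Step 1: f(-3, -3) = 0, so P lies on C.
Step 2: partial derivatives
  f_x(x, y) = 2*x - y, f_y(x, y) = -x - 2.
  f_x(P) = -3, f_y(P) = 1 (gradient nonzero, so P is smooth).
Step 3: tangent line at P: -3·(x − -3) + 1·(y − -3) = 0.
Expanding: -3*x + y - 6 = 0.
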